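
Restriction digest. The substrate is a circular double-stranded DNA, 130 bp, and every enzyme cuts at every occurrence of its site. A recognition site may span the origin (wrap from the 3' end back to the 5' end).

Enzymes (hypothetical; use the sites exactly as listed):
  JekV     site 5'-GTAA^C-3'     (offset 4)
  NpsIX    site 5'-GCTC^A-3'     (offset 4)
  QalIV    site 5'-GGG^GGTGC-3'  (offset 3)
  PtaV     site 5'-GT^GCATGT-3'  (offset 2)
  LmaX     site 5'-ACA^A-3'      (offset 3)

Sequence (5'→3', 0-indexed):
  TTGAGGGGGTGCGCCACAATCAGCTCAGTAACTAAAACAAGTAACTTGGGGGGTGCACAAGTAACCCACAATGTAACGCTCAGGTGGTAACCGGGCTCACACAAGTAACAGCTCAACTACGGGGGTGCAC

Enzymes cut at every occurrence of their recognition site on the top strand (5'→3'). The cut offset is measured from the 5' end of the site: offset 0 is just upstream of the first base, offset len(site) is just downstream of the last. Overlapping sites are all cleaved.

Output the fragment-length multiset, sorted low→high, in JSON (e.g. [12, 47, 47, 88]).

[5,5,5,5,5,5,6,6,6,7,8,8,8,8,9,9,11,14]

Site scan:
  JekV (GTAAC, off=4): starts [27, 40, 60, 72, 86, 104] → cuts [31, 44, 64, 76, 90, 108]
  NpsIX (GCTCA, off=4): starts [22, 77, 94, 110] → cuts [26, 81, 98, 114]
  QalIV (GGGGGTGC, off=3): starts [4, 48, 120] → cuts [7, 51, 123]
  PtaV (GTGCATGT, off=2): no sites
  LmaX (ACAA, off=3): starts [15, 36, 56, 67, 100] → cuts [18, 39, 59, 70, 103]

Pooled cuts: [7, 18, 26, 31, 39, 44, 51, 59, 64, 70, 76, 81, 90, 98, 103, 108, 114, 123]

Fragment lengths:
  7→18: 11 bp
  18→26: 8 bp
  26→31: 5 bp
  31→39: 8 bp
  39→44: 5 bp
  44→51: 7 bp
  51→59: 8 bp
  59→64: 5 bp
  64→70: 6 bp
  70→76: 6 bp
  76→81: 5 bp
  81→90: 9 bp
  90→98: 8 bp
  98→103: 5 bp
  103→108: 5 bp
  108→114: 6 bp
  114→123: 9 bp
  123→7 (wrap): 130-123+7 = 14 bp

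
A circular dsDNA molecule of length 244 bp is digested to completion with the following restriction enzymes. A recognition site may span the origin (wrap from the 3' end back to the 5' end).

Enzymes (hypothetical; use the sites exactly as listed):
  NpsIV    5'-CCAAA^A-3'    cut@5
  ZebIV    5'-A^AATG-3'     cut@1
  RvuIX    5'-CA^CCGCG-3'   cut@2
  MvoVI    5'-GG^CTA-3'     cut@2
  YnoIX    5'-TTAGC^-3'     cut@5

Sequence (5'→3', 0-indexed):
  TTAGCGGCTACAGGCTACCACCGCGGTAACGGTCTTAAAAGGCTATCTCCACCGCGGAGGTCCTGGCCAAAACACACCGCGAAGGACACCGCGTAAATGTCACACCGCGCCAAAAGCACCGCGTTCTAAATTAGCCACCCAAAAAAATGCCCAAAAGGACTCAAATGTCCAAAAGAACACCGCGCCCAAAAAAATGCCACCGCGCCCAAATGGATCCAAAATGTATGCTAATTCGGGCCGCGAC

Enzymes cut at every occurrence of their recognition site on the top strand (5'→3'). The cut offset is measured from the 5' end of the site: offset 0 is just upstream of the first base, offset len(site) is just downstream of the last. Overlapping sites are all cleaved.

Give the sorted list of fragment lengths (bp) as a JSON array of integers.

Per-enzyme occurrences:
  NpsIV CCAAAA/5: at [66, 109, 138, 150, 168, 185, 215] ⇒ [71, 114, 143, 155, 173, 190, 220]
  ZebIV AAATG/1: at [94, 144, 162, 191, 207, 218] ⇒ [95, 145, 163, 192, 208, 219]
  RvuIX CACCGCG/2: at [18, 49, 74, 86, 102, 116, 177, 197] ⇒ [20, 51, 76, 88, 104, 118, 179, 199]
  MvoVI GGCTA/2: at [5, 12, 40] ⇒ [7, 14, 42]
  YnoIX TTAGC/5: at [0, 130] ⇒ [5, 135]

All cut coordinates (distinct, sorted): [5, 7, 14, 20, 42, 51, 71, 76, 88, 95, 104, 114, 118, 135, 143, 145, 155, 163, 173, 179, 190, 192, 199, 208, 219, 220]

Fragment lengths:
  5→7: 2 bp
  7→14: 7 bp
  14→20: 6 bp
  20→42: 22 bp
  42→51: 9 bp
  51→71: 20 bp
  71→76: 5 bp
  76→88: 12 bp
  88→95: 7 bp
  95→104: 9 bp
  104→114: 10 bp
  114→118: 4 bp
  118→135: 17 bp
  135→143: 8 bp
  143→145: 2 bp
  145→155: 10 bp
  155→163: 8 bp
  163→173: 10 bp
  173→179: 6 bp
  179→190: 11 bp
  190→192: 2 bp
  192→199: 7 bp
  199→208: 9 bp
  208→219: 11 bp
  219→220: 1 bp
  220→5 (wrap): 244-220+5 = 29 bp

[1,2,2,2,4,5,6,6,7,7,7,8,8,9,9,9,10,10,10,11,11,12,17,20,22,29]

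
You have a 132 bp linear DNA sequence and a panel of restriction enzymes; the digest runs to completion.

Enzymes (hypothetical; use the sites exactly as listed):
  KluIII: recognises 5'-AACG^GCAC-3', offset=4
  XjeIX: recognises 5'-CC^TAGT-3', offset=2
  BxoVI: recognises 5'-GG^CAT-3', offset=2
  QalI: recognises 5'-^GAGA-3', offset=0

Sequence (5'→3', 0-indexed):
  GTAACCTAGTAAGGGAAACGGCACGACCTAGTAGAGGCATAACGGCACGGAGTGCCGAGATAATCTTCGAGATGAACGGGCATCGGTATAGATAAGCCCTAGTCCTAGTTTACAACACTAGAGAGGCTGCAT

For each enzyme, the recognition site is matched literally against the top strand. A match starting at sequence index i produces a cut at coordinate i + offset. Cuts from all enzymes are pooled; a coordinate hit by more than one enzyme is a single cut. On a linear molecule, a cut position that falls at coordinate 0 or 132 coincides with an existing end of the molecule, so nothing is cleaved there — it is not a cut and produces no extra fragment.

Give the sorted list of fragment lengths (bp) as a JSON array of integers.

[6,6,7,8,9,12,12,12,12,14,15,19]

Scan for sites:
  KluIII AACGGCAC/4: at [16, 40] ⇒ [20, 44]
  XjeIX CCTAGT/2: at [4, 26, 97, 103] ⇒ [6, 28, 99, 105]
  BxoVI GGCAT/2: at [35, 78] ⇒ [37, 80]
  QalI GAGA/0: at [56, 68, 120] ⇒ [56, 68, 120]

All cut coordinates (distinct, sorted): [6, 20, 28, 37, 44, 56, 68, 80, 99, 105, 120]

Fragments:
  [0,6): 6 bp
  [6,20): 14 bp
  [20,28): 8 bp
  [28,37): 9 bp
  [37,44): 7 bp
  [44,56): 12 bp
  [56,68): 12 bp
  [68,80): 12 bp
  [80,99): 19 bp
  [99,105): 6 bp
  [105,120): 15 bp
  [120,132): 12 bp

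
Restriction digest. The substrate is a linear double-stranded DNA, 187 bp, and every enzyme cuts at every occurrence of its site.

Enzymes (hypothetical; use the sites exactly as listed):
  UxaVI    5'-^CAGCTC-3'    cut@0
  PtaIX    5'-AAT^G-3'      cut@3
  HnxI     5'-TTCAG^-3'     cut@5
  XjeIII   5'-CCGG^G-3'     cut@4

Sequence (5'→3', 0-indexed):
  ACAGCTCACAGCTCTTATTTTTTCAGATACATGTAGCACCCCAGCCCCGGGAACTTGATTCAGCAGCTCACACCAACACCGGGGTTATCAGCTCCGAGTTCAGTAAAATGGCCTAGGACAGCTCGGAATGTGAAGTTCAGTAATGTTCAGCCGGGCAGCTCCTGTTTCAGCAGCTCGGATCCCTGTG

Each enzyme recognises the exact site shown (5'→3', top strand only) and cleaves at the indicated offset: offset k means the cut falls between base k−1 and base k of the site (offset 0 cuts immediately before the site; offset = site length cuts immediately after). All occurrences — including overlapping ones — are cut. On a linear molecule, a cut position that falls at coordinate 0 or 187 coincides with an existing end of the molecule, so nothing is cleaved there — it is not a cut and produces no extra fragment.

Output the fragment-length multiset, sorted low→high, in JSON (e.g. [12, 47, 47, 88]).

Per-enzyme occurrences:
  UxaVI (CAGCTC, off=0): starts [1, 8, 63, 88, 118, 155, 170] → cuts [1, 8, 63, 88, 118, 155, 170]
  PtaIX (AATG, off=3): starts [106, 126, 141] → cuts [109, 129, 144]
  HnxI (TTCAG, off=5): starts [21, 58, 98, 135, 145, 165] → cuts [26, 63, 103, 140, 150, 170]
  XjeIII (CCGGG, off=4): starts [46, 78, 150] → cuts [50, 82, 154]

All cut coordinates (distinct, sorted): [1, 8, 26, 50, 63, 82, 88, 103, 109, 118, 129, 140, 144, 150, 154, 155, 170]

Fragment lengths:
  [0,1): 1 bp
  [1,8): 7 bp
  [8,26): 18 bp
  [26,50): 24 bp
  [50,63): 13 bp
  [63,82): 19 bp
  [82,88): 6 bp
  [88,103): 15 bp
  [103,109): 6 bp
  [109,118): 9 bp
  [118,129): 11 bp
  [129,140): 11 bp
  [140,144): 4 bp
  [144,150): 6 bp
  [150,154): 4 bp
  [154,155): 1 bp
  [155,170): 15 bp
  [170,187): 17 bp

[1,1,4,4,6,6,6,7,9,11,11,13,15,15,17,18,19,24]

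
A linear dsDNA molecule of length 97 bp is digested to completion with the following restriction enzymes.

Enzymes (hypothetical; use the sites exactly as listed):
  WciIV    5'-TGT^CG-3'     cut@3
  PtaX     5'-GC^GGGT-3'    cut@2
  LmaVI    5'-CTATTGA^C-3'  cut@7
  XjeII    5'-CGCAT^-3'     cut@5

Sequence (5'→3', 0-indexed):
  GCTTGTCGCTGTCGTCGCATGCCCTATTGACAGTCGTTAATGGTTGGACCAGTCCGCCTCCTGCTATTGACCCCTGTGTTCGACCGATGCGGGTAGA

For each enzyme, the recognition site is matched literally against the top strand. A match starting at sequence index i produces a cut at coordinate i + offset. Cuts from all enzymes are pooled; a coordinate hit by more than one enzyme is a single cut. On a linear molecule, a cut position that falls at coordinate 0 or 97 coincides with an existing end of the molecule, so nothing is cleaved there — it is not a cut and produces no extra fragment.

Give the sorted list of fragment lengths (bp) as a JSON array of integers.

[6,6,7,8,10,20,40]

Scan for sites:
  WciIV TGTCG/3: at [3, 9] ⇒ [6, 12]
  PtaX GCGGGT/2: at [88] ⇒ [90]
  LmaVI CTATTGAC/7: at [23, 63] ⇒ [30, 70]
  XjeII CGCAT/5: at [15] ⇒ [20]

All cut coordinates (distinct, sorted): [6, 12, 20, 30, 70, 90]

Fragment lengths:
  [0,6): 6 bp
  [6,12): 6 bp
  [12,20): 8 bp
  [20,30): 10 bp
  [30,70): 40 bp
  [70,90): 20 bp
  [90,97): 7 bp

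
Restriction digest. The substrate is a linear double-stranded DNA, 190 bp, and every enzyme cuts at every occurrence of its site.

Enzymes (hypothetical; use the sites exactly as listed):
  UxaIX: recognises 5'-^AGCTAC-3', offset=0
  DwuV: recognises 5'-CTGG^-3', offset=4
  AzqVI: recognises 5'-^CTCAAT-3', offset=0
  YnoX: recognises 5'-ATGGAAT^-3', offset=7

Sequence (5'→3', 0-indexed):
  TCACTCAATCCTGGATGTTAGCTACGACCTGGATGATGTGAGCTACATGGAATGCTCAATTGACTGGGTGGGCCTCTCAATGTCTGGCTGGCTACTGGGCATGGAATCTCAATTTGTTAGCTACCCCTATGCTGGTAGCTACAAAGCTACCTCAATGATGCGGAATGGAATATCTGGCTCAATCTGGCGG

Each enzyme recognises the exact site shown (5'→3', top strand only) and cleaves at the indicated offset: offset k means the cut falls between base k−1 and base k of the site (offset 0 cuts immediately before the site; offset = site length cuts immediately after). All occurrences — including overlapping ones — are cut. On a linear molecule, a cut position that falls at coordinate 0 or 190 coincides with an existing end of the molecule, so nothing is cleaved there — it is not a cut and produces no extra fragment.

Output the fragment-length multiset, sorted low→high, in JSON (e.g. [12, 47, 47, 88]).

[1,1,3,3,4,5,6,6,7,8,8,8,9,10,11,11,12,13,13,13,17,21]

Per-enzyme occurrences:
  UxaIX AGCTAC/0: at [19, 40, 118, 136, 144] ⇒ [19, 40, 118, 136, 144]
  DwuV CTGG/4: at [10, 28, 63, 83, 87, 94, 131, 173, 183] ⇒ [14, 32, 67, 87, 91, 98, 135, 177, 187]
  AzqVI CTCAAT/0: at [3, 54, 75, 107, 150, 177] ⇒ [3, 54, 75, 107, 150, 177]
  YnoX ATGGAAT/7: at [46, 100, 164] ⇒ [53, 107, 171]

Pooled cuts: [3, 14, 19, 32, 40, 53, 54, 67, 75, 87, 91, 98, 107, 118, 135, 136, 144, 150, 171, 177, 187]

Fragment lengths:
  [0,3): 3 bp
  [3,14): 11 bp
  [14,19): 5 bp
  [19,32): 13 bp
  [32,40): 8 bp
  [40,53): 13 bp
  [53,54): 1 bp
  [54,67): 13 bp
  [67,75): 8 bp
  [75,87): 12 bp
  [87,91): 4 bp
  [91,98): 7 bp
  [98,107): 9 bp
  [107,118): 11 bp
  [118,135): 17 bp
  [135,136): 1 bp
  [136,144): 8 bp
  [144,150): 6 bp
  [150,171): 21 bp
  [171,177): 6 bp
  [177,187): 10 bp
  [187,190): 3 bp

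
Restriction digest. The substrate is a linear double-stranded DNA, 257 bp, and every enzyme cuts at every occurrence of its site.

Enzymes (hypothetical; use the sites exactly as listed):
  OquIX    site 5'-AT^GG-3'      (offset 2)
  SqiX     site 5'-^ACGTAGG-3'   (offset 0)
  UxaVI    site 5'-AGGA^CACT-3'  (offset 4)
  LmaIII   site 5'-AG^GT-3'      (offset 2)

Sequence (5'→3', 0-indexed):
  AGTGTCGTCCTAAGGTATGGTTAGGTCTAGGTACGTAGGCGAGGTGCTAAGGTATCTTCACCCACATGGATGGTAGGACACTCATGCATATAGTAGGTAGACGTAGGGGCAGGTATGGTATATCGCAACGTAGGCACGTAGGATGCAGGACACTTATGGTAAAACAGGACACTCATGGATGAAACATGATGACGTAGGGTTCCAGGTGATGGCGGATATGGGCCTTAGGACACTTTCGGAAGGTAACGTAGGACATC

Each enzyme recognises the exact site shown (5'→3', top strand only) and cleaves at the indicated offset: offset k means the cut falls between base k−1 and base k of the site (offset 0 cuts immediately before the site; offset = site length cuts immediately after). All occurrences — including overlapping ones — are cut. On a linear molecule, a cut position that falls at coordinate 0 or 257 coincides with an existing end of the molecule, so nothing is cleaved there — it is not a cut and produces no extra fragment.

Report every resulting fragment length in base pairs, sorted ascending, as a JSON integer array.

Site scan:
  OquIX ATGG/2: at [16, 65, 69, 114, 155, 174, 208, 217] ⇒ [18, 67, 71, 116, 157, 176, 210, 219]
  SqiX ACGTAGG/0: at [32, 100, 127, 135, 191, 245] ⇒ [32, 100, 127, 135, 191, 245]
  UxaVI AGGACACT/4: at [74, 146, 165, 226] ⇒ [78, 150, 169, 230]
  LmaIII AGGT/2: at [12, 22, 28, 41, 49, 94, 110, 203, 240] ⇒ [14, 24, 30, 43, 51, 96, 112, 205, 242]

Pooled cuts: [14, 18, 24, 30, 32, 43, 51, 67, 71, 78, 96, 100, 112, 116, 127, 135, 150, 157, 169, 176, 191, 205, 210, 219, 230, 242, 245]

Fragment lengths:
  [0,14): 14 bp
  [14,18): 4 bp
  [18,24): 6 bp
  [24,30): 6 bp
  [30,32): 2 bp
  [32,43): 11 bp
  [43,51): 8 bp
  [51,67): 16 bp
  [67,71): 4 bp
  [71,78): 7 bp
  [78,96): 18 bp
  [96,100): 4 bp
  [100,112): 12 bp
  [112,116): 4 bp
  [116,127): 11 bp
  [127,135): 8 bp
  [135,150): 15 bp
  [150,157): 7 bp
  [157,169): 12 bp
  [169,176): 7 bp
  [176,191): 15 bp
  [191,205): 14 bp
  [205,210): 5 bp
  [210,219): 9 bp
  [219,230): 11 bp
  [230,242): 12 bp
  [242,245): 3 bp
  [245,257): 12 bp

[2,3,4,4,4,4,5,6,6,7,7,7,8,8,9,11,11,11,12,12,12,12,14,14,15,15,16,18]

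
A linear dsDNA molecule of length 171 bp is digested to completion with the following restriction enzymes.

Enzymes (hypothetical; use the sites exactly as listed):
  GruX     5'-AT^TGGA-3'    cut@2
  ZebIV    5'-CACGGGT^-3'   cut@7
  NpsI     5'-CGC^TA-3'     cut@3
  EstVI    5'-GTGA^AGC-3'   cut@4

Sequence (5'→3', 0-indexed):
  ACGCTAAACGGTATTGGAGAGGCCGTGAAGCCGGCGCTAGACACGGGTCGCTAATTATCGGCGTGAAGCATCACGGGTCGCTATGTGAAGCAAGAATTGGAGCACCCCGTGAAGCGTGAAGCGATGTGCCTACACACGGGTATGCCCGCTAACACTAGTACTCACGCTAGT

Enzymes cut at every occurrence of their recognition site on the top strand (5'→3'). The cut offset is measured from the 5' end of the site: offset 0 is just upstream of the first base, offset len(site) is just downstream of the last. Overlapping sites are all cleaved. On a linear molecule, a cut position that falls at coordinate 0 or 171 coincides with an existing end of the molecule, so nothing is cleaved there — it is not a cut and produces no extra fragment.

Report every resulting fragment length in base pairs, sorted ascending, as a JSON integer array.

[3,3,4,4,7,7,8,9,9,10,11,12,14,15,15,18,22]

Per-enzyme occurrences:
  GruX (ATTGGA, off=2): starts [12, 95] → cuts [14, 97]
  ZebIV (CACGGGT, off=7): starts [41, 71, 134] → cuts [48, 78, 141]
  NpsI (CGCTA, off=3): starts [1, 34, 48, 78, 146, 164] → cuts [4, 37, 51, 81, 149, 167]
  EstVI (GTGAAGC, off=4): starts [24, 62, 84, 108, 115] → cuts [28, 66, 88, 112, 119]

Pooled cuts: [4, 14, 28, 37, 48, 51, 66, 78, 81, 88, 97, 112, 119, 141, 149, 167]

Fragments:
  [0,4): 4 bp
  [4,14): 10 bp
  [14,28): 14 bp
  [28,37): 9 bp
  [37,48): 11 bp
  [48,51): 3 bp
  [51,66): 15 bp
  [66,78): 12 bp
  [78,81): 3 bp
  [81,88): 7 bp
  [88,97): 9 bp
  [97,112): 15 bp
  [112,119): 7 bp
  [119,141): 22 bp
  [141,149): 8 bp
  [149,167): 18 bp
  [167,171): 4 bp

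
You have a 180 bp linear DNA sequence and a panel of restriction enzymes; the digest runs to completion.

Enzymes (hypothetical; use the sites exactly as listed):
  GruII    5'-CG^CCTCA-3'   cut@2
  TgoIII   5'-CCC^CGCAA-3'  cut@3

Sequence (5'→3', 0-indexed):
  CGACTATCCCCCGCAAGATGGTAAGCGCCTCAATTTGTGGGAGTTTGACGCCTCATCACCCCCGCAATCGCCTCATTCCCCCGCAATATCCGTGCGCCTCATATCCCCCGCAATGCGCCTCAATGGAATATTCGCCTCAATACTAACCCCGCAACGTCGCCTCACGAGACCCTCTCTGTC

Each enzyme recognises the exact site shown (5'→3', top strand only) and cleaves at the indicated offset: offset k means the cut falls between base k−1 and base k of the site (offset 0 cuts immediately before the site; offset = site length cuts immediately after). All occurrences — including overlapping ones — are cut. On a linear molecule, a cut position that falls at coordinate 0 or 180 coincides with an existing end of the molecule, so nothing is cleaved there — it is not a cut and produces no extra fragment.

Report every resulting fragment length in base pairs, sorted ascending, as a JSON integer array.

Per-enzyme occurrences:
  GruII (CGCCTCA, off=2): starts [25, 48, 68, 94, 115, 132, 157] → cuts [27, 50, 70, 96, 117, 134, 159]
  TgoIII (CCCCGCAA, off=3): starts [8, 59, 78, 105, 146] → cuts [11, 62, 81, 108, 149]

Pooled cuts: [11, 27, 50, 62, 70, 81, 96, 108, 117, 134, 149, 159]

Fragment lengths:
  [0,11): 11 bp
  [11,27): 16 bp
  [27,50): 23 bp
  [50,62): 12 bp
  [62,70): 8 bp
  [70,81): 11 bp
  [81,96): 15 bp
  [96,108): 12 bp
  [108,117): 9 bp
  [117,134): 17 bp
  [134,149): 15 bp
  [149,159): 10 bp
  [159,180): 21 bp

[8,9,10,11,11,12,12,15,15,16,17,21,23]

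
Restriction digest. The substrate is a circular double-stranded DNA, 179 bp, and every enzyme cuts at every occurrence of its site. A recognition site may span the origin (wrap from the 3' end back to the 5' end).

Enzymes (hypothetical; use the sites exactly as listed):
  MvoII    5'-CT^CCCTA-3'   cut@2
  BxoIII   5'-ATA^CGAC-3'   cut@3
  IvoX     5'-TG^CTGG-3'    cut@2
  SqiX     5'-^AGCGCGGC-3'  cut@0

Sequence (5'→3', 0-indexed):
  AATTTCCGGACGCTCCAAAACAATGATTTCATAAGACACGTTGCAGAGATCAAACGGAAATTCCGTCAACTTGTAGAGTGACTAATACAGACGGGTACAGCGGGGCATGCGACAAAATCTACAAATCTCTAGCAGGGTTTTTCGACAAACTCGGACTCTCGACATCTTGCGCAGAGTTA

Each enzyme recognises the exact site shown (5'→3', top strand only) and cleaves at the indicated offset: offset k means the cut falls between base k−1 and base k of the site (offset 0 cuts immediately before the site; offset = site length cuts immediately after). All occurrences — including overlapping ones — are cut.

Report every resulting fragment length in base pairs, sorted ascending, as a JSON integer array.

Per-enzyme occurrences:
  MvoII (CTCCCTA, off=2): no sites
  BxoIII (ATACGAC, off=3): no sites
  IvoX (TGCTGG, off=2): no sites
  SqiX (AGCGCGGC, off=0): no sites

All cut coordinates (distinct, sorted): ∅

Fragment lengths:
  no cuts → one circular fragment of 179 bp

[179]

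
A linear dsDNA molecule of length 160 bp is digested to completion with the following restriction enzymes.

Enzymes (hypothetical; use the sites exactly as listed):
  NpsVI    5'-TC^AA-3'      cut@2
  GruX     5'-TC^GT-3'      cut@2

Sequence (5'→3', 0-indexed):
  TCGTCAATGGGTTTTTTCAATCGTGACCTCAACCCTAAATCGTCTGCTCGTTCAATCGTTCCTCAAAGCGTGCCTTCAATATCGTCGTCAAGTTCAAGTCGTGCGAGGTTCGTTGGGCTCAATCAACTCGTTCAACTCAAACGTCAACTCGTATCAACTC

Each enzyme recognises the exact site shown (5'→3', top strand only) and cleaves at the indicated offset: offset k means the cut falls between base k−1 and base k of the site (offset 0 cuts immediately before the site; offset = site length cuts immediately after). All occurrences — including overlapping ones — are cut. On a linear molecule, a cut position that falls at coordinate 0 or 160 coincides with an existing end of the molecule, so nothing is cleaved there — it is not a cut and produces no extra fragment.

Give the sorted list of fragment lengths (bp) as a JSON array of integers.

Per-enzyme occurrences:
  NpsVI (TCAA, off=2): starts [3, 16, 28, 51, 62, 75, 87, 93, 118, 122, 131, 136, 143, 153] → cuts [5, 18, 30, 53, 64, 77, 89, 95, 120, 124, 133, 138, 145, 155]
  GruX (TCGT, off=2): starts [0, 20, 39, 47, 55, 81, 84, 98, 109, 127, 148] → cuts [2, 22, 41, 49, 57, 83, 86, 100, 111, 129, 150]

Pooled cuts: [2, 5, 18, 22, 30, 41, 49, 53, 57, 64, 77, 83, 86, 89, 95, 100, 111, 120, 124, 129, 133, 138, 145, 150, 155]

Fragments:
  [0,2): 2 bp
  [2,5): 3 bp
  [5,18): 13 bp
  [18,22): 4 bp
  [22,30): 8 bp
  [30,41): 11 bp
  [41,49): 8 bp
  [49,53): 4 bp
  [53,57): 4 bp
  [57,64): 7 bp
  [64,77): 13 bp
  [77,83): 6 bp
  [83,86): 3 bp
  [86,89): 3 bp
  [89,95): 6 bp
  [95,100): 5 bp
  [100,111): 11 bp
  [111,120): 9 bp
  [120,124): 4 bp
  [124,129): 5 bp
  [129,133): 4 bp
  [133,138): 5 bp
  [138,145): 7 bp
  [145,150): 5 bp
  [150,155): 5 bp
  [155,160): 5 bp

[2,3,3,3,4,4,4,4,4,5,5,5,5,5,5,6,6,7,7,8,8,9,11,11,13,13]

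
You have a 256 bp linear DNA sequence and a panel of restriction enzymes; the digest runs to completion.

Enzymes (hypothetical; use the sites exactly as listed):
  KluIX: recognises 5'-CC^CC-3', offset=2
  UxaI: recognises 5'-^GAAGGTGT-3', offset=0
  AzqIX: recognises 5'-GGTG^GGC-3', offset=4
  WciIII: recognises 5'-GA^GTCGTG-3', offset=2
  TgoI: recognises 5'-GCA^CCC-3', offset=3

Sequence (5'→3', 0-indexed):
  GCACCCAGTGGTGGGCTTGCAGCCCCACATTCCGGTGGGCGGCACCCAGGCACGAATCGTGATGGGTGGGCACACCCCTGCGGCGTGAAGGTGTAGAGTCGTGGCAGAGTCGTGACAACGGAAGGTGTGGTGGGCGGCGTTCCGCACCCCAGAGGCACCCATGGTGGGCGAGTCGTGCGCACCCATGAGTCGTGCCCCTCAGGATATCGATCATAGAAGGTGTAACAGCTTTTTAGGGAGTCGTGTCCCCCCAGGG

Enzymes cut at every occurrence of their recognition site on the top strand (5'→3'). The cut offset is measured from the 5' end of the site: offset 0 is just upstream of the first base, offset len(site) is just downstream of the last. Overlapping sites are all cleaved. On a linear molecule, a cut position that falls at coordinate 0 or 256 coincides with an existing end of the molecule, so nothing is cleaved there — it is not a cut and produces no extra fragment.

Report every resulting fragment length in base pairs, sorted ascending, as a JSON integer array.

Per-enzyme occurrences:
  KluIX CCCC/2: at [22, 74, 146, 194, 246, 247, 248] ⇒ [24, 76, 148, 196, 248, 249, 250]
  UxaI GAAGGTGT/0: at [86, 120, 215] ⇒ [86, 120, 215]
  AzqIX GGTGGGC/4: at [9, 33, 64, 128, 162] ⇒ [13, 37, 68, 132, 166]
  WciIII GAGTCGTG/2: at [95, 106, 169, 186, 237] ⇒ [97, 108, 171, 188, 239]
  TgoI GCACCC/3: at [0, 41, 143, 154, 178] ⇒ [3, 44, 146, 157, 181]

All cut coordinates (distinct, sorted): [3, 13, 24, 37, 44, 68, 76, 86, 97, 108, 120, 132, 146, 148, 157, 166, 171, 181, 188, 196, 215, 239, 248, 249, 250]

Fragment lengths:
  [0,3): 3 bp
  [3,13): 10 bp
  [13,24): 11 bp
  [24,37): 13 bp
  [37,44): 7 bp
  [44,68): 24 bp
  [68,76): 8 bp
  [76,86): 10 bp
  [86,97): 11 bp
  [97,108): 11 bp
  [108,120): 12 bp
  [120,132): 12 bp
  [132,146): 14 bp
  [146,148): 2 bp
  [148,157): 9 bp
  [157,166): 9 bp
  [166,171): 5 bp
  [171,181): 10 bp
  [181,188): 7 bp
  [188,196): 8 bp
  [196,215): 19 bp
  [215,239): 24 bp
  [239,248): 9 bp
  [248,249): 1 bp
  [249,250): 1 bp
  [250,256): 6 bp

[1,1,2,3,5,6,7,7,8,8,9,9,9,10,10,10,11,11,11,12,12,13,14,19,24,24]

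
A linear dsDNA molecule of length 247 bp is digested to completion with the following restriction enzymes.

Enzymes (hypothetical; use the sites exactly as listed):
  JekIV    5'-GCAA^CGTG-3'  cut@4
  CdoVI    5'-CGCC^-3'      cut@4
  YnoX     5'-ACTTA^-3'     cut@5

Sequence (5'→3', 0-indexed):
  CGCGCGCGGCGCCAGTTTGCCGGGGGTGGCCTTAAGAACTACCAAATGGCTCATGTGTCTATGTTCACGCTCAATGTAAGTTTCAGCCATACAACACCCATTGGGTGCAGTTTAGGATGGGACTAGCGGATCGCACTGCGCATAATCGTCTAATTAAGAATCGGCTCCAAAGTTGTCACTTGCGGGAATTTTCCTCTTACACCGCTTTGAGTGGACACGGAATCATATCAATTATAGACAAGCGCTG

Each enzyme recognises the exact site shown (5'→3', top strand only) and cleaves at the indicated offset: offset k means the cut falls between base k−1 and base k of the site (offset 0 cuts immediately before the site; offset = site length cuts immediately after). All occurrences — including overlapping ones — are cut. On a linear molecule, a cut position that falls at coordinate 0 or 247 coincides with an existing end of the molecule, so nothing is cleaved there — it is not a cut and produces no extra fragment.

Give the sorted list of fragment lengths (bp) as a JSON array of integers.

[13,234]

Site scan:
  JekIV (GCAACGTG, off=4): no sites
  CdoVI CGCC/4: at [9] ⇒ [13]
  YnoX (ACTTA, off=5): no sites

All cut coordinates (distinct, sorted): [13]

Fragments:
  [0,13): 13 bp
  [13,247): 234 bp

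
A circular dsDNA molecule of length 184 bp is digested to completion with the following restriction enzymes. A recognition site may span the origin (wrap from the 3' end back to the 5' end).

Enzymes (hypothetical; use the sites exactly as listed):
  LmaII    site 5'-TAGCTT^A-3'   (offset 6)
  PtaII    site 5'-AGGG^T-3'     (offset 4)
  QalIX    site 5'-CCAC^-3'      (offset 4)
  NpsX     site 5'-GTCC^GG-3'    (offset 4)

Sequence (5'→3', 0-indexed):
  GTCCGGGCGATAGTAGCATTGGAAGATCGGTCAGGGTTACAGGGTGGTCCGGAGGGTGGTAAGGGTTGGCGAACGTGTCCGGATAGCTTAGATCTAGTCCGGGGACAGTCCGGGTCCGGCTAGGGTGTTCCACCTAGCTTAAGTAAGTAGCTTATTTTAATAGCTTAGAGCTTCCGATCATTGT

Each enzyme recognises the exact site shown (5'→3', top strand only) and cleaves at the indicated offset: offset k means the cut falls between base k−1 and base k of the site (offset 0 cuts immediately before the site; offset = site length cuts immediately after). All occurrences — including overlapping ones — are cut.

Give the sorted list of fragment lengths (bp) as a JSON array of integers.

[6,6,6,7,8,8,8,9,9,11,11,13,13,15,22,32]

Scan for sites:
  LmaII TAGCTTA/6: at [83, 134, 147, 160] ⇒ [89, 140, 153, 166]
  PtaII AGGGT/4: at [32, 40, 52, 61, 121] ⇒ [36, 44, 56, 65, 125]
  QalIX CCAC/4: at [129] ⇒ [133]
  NpsX GTCCGG/4: at [0, 46, 76, 96, 107, 113] ⇒ [4, 50, 80, 100, 111, 117]

All cut coordinates (distinct, sorted): [4, 36, 44, 50, 56, 65, 80, 89, 100, 111, 117, 125, 133, 140, 153, 166]

Fragment lengths:
  4→36: 32 bp
  36→44: 8 bp
  44→50: 6 bp
  50→56: 6 bp
  56→65: 9 bp
  65→80: 15 bp
  80→89: 9 bp
  89→100: 11 bp
  100→111: 11 bp
  111→117: 6 bp
  117→125: 8 bp
  125→133: 8 bp
  133→140: 7 bp
  140→153: 13 bp
  153→166: 13 bp
  166→4 (wrap): 184-166+4 = 22 bp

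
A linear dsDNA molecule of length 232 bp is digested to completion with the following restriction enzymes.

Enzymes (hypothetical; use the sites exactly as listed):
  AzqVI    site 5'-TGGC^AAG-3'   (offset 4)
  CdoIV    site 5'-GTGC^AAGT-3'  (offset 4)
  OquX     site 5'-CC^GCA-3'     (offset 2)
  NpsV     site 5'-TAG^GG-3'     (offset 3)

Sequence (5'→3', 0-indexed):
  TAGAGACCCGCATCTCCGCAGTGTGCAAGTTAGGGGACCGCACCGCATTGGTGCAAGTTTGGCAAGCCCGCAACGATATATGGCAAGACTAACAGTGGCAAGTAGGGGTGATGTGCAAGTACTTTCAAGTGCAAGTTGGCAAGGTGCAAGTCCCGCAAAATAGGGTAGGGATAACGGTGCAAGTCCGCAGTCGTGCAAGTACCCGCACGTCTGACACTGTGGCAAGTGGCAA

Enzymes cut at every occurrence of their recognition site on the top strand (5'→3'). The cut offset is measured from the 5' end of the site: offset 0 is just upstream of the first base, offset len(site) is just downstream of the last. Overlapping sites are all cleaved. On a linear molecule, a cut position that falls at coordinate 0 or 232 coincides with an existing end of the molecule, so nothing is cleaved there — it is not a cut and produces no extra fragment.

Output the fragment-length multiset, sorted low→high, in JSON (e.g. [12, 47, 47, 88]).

[5,5,6,6,6,6,7,7,7,8,8,8,9,9,9,9,9,10,10,11,12,15,15,16,19]

Scan for sites:
  AzqVI (TGGCAAG, off=4): starts [59, 80, 95, 136, 219] → cuts [63, 84, 99, 140, 223]
  CdoIV (GTGCAAGT, off=4): starts [22, 50, 112, 128, 143, 176, 192] → cuts [26, 54, 116, 132, 147, 180, 196]
  OquX (CCGCA, off=2): starts [7, 15, 37, 42, 67, 152, 184, 202] → cuts [9, 17, 39, 44, 69, 154, 186, 204]
  NpsV (TAGGG, off=3): starts [30, 102, 160, 165] → cuts [33, 105, 163, 168]

All cut coordinates (distinct, sorted): [9, 17, 26, 33, 39, 44, 54, 63, 69, 84, 99, 105, 116, 132, 140, 147, 154, 163, 168, 180, 186, 196, 204, 223]

Fragments:
  [0,9): 9 bp
  [9,17): 8 bp
  [17,26): 9 bp
  [26,33): 7 bp
  [33,39): 6 bp
  [39,44): 5 bp
  [44,54): 10 bp
  [54,63): 9 bp
  [63,69): 6 bp
  [69,84): 15 bp
  [84,99): 15 bp
  [99,105): 6 bp
  [105,116): 11 bp
  [116,132): 16 bp
  [132,140): 8 bp
  [140,147): 7 bp
  [147,154): 7 bp
  [154,163): 9 bp
  [163,168): 5 bp
  [168,180): 12 bp
  [180,186): 6 bp
  [186,196): 10 bp
  [196,204): 8 bp
  [204,223): 19 bp
  [223,232): 9 bp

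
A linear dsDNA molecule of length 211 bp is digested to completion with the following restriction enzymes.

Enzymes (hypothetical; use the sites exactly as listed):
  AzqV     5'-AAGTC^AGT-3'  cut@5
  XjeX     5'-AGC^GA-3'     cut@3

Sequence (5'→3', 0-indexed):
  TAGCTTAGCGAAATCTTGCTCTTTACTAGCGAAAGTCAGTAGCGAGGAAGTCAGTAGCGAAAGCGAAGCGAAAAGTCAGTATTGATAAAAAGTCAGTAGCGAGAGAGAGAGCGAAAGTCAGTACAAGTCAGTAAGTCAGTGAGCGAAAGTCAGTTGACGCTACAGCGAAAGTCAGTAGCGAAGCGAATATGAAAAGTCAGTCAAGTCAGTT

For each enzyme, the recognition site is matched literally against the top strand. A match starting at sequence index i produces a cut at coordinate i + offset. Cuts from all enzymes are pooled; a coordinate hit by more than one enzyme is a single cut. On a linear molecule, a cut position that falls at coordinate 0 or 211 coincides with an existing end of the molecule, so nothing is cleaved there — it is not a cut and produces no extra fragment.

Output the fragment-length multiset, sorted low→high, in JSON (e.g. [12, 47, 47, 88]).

[4,5,5,6,6,6,6,6,7,7,7,7,7,8,8,9,9,9,10,12,14,15,17,21]

Site scan:
  AzqV (AAGTCAGT, off=5): starts [32, 47, 72, 89, 114, 124, 132, 146, 168, 193, 202] → cuts [37, 52, 77, 94, 119, 129, 137, 151, 173, 198, 207]
  XjeX (AGCGA, off=3): starts [6, 27, 40, 55, 61, 66, 97, 109, 141, 163, 176, 181] → cuts [9, 30, 43, 58, 64, 69, 100, 112, 144, 166, 179, 184]

Pooled cuts: [9, 30, 37, 43, 52, 58, 64, 69, 77, 94, 100, 112, 119, 129, 137, 144, 151, 166, 173, 179, 184, 198, 207]

Fragment lengths:
  [0,9): 9 bp
  [9,30): 21 bp
  [30,37): 7 bp
  [37,43): 6 bp
  [43,52): 9 bp
  [52,58): 6 bp
  [58,64): 6 bp
  [64,69): 5 bp
  [69,77): 8 bp
  [77,94): 17 bp
  [94,100): 6 bp
  [100,112): 12 bp
  [112,119): 7 bp
  [119,129): 10 bp
  [129,137): 8 bp
  [137,144): 7 bp
  [144,151): 7 bp
  [151,166): 15 bp
  [166,173): 7 bp
  [173,179): 6 bp
  [179,184): 5 bp
  [184,198): 14 bp
  [198,207): 9 bp
  [207,211): 4 bp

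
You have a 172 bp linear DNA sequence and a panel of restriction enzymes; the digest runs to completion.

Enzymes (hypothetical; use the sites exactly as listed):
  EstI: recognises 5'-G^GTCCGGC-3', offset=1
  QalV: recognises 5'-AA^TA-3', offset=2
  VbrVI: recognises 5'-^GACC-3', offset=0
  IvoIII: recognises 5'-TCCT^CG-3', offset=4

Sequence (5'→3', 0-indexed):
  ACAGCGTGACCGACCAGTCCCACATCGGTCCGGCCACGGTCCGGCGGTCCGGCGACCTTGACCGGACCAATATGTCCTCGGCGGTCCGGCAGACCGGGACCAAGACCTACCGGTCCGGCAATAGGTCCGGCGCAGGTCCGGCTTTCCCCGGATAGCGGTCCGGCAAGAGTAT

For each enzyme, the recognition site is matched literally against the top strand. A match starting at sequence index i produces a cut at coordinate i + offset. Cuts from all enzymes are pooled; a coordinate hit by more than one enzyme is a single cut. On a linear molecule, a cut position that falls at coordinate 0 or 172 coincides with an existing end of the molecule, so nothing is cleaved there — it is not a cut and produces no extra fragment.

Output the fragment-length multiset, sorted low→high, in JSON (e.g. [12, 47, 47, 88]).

Scan for sites:
  EstI (GGTCCGGC, off=1): starts [26, 37, 45, 82, 111, 123, 134, 156] → cuts [27, 38, 46, 83, 112, 124, 135, 157]
  QalV (AATA, off=2): starts [68, 119] → cuts [70, 121]
  VbrVI (GACC, off=0): starts [7, 11, 53, 59, 64, 91, 97, 103] → cuts [7, 11, 53, 59, 64, 91, 97, 103]
  IvoIII (TCCTCG, off=4): starts [74] → cuts [78]

All cut coordinates (distinct, sorted): [7, 11, 27, 38, 46, 53, 59, 64, 70, 78, 83, 91, 97, 103, 112, 121, 124, 135, 157]

Fragment lengths:
  [0,7): 7 bp
  [7,11): 4 bp
  [11,27): 16 bp
  [27,38): 11 bp
  [38,46): 8 bp
  [46,53): 7 bp
  [53,59): 6 bp
  [59,64): 5 bp
  [64,70): 6 bp
  [70,78): 8 bp
  [78,83): 5 bp
  [83,91): 8 bp
  [91,97): 6 bp
  [97,103): 6 bp
  [103,112): 9 bp
  [112,121): 9 bp
  [121,124): 3 bp
  [124,135): 11 bp
  [135,157): 22 bp
  [157,172): 15 bp

[3,4,5,5,6,6,6,6,7,7,8,8,8,9,9,11,11,15,16,22]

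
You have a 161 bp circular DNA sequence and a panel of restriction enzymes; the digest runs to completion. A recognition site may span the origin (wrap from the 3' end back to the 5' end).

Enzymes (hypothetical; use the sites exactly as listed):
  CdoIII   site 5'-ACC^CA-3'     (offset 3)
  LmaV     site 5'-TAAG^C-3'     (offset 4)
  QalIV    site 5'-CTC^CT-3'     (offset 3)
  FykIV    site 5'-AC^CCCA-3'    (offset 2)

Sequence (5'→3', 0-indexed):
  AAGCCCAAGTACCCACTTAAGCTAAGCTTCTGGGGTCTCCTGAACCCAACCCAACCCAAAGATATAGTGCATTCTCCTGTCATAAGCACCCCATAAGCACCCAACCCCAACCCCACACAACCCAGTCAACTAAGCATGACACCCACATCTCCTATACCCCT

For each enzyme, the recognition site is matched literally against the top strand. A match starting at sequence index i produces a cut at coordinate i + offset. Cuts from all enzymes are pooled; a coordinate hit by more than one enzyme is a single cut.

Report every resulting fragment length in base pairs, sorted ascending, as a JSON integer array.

Scan for sites:
  CdoIII (ACCCA, off=3): starts [10, 43, 48, 53, 98, 119, 140] → cuts [13, 46, 51, 56, 101, 122, 143]
  LmaV (TAAGC, off=4): starts [17, 22, 82, 93, 130, 160] → cuts [3, 21, 26, 86, 97, 134]
  QalIV (CTCCT, off=3): starts [36, 73, 148] → cuts [39, 76, 151]
  FykIV (ACCCCA, off=2): starts [87, 103, 109] → cuts [89, 105, 111]

Pooled cuts: [3, 13, 21, 26, 39, 46, 51, 56, 76, 86, 89, 97, 101, 105, 111, 122, 134, 143, 151]

Fragment lengths:
  3→13: 10 bp
  13→21: 8 bp
  21→26: 5 bp
  26→39: 13 bp
  39→46: 7 bp
  46→51: 5 bp
  51→56: 5 bp
  56→76: 20 bp
  76→86: 10 bp
  86→89: 3 bp
  89→97: 8 bp
  97→101: 4 bp
  101→105: 4 bp
  105→111: 6 bp
  111→122: 11 bp
  122→134: 12 bp
  134→143: 9 bp
  143→151: 8 bp
  151→3 (wrap): 161-151+3 = 13 bp

[3,4,4,5,5,5,6,7,8,8,8,9,10,10,11,12,13,13,20]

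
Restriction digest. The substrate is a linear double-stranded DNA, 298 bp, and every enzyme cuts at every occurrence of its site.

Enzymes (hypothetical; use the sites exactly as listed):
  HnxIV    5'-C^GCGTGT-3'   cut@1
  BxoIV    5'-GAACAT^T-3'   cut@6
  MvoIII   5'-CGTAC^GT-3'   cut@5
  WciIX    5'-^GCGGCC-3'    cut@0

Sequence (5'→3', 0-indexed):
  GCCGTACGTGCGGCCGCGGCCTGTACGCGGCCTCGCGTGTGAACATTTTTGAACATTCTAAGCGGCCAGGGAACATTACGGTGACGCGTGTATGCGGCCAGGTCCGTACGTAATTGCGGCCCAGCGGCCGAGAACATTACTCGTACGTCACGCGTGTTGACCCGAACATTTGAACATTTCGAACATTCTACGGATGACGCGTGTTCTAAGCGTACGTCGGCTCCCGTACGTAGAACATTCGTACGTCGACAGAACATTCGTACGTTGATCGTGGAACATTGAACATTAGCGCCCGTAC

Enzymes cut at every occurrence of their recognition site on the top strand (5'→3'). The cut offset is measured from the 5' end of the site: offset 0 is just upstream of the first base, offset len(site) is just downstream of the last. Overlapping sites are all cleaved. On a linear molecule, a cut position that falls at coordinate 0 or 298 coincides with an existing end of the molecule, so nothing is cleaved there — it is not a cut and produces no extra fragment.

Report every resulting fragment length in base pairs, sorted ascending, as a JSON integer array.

[2,5,5,6,6,6,6,7,7,8,8,8,8,9,9,9,9,10,11,12,12,12,13,14,14,15,16,16,17,18]

Scan for sites:
  HnxIV (CGCGTGT, off=1): starts [33, 84, 150, 197] → cuts [34, 85, 151, 198]
  BxoIV (GAACATT, off=6): starts [40, 50, 70, 131, 163, 171, 180, 232, 251, 273, 280] → cuts [46, 56, 76, 137, 169, 177, 186, 238, 257, 279, 286]
  MvoIII (CGTACGT, off=5): starts [2, 104, 141, 210, 224, 239, 258] → cuts [7, 109, 146, 215, 229, 244, 263]
  WciIX (GCGGCC, off=0): starts [9, 15, 26, 61, 93, 115, 123] → cuts [9, 15, 26, 61, 93, 115, 123]

Pooled cuts: [7, 9, 15, 26, 34, 46, 56, 61, 76, 85, 93, 109, 115, 123, 137, 146, 151, 169, 177, 186, 198, 215, 229, 238, 244, 257, 263, 279, 286]

Fragment lengths:
  [0,7): 7 bp
  [7,9): 2 bp
  [9,15): 6 bp
  [15,26): 11 bp
  [26,34): 8 bp
  [34,46): 12 bp
  [46,56): 10 bp
  [56,61): 5 bp
  [61,76): 15 bp
  [76,85): 9 bp
  [85,93): 8 bp
  [93,109): 16 bp
  [109,115): 6 bp
  [115,123): 8 bp
  [123,137): 14 bp
  [137,146): 9 bp
  [146,151): 5 bp
  [151,169): 18 bp
  [169,177): 8 bp
  [177,186): 9 bp
  [186,198): 12 bp
  [198,215): 17 bp
  [215,229): 14 bp
  [229,238): 9 bp
  [238,244): 6 bp
  [244,257): 13 bp
  [257,263): 6 bp
  [263,279): 16 bp
  [279,286): 7 bp
  [286,298): 12 bp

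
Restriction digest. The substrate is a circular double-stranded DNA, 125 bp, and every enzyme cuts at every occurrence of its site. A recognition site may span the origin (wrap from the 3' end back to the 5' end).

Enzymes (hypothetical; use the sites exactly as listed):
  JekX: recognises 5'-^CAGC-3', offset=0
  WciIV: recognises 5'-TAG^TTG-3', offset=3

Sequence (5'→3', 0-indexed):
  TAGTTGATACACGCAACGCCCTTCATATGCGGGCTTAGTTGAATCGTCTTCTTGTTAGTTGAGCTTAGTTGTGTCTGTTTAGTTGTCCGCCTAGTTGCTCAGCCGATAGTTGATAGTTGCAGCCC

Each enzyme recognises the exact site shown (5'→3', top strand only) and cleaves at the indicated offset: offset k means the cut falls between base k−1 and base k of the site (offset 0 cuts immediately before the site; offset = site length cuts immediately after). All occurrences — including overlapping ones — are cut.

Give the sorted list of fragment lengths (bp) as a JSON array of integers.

[3,5,7,9,10,10,12,14,20,35]

Site scan:
  JekX CAGC/0: at [99, 119] ⇒ [99, 119]
  WciIV TAGTTG/3: at [0, 35, 55, 65, 79, 91, 106, 113] ⇒ [3, 38, 58, 68, 82, 94, 109, 116]

Pooled cuts: [3, 38, 58, 68, 82, 94, 99, 109, 116, 119]

Fragments:
  3→38: 35 bp
  38→58: 20 bp
  58→68: 10 bp
  68→82: 14 bp
  82→94: 12 bp
  94→99: 5 bp
  99→109: 10 bp
  109→116: 7 bp
  116→119: 3 bp
  119→3 (wrap): 125-119+3 = 9 bp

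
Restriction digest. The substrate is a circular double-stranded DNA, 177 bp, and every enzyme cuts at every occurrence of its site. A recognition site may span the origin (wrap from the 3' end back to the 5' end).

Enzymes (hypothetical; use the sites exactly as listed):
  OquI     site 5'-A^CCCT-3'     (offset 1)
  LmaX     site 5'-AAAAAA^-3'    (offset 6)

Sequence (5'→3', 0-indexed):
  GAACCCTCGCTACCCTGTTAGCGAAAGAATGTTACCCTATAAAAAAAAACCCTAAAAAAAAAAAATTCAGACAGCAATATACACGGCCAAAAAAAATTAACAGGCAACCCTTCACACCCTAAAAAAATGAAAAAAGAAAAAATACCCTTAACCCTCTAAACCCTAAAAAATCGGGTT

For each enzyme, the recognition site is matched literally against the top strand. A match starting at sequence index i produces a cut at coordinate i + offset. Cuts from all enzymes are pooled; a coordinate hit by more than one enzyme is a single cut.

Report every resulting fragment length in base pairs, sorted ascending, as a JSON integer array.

[1,1,1,1,1,1,1,1,1,1,1,1,2,7,7,8,9,9,9,10,10,10,10,11,12,22,29]

Scan for sites:
  OquI (ACCCT, off=1): starts [2, 11, 33, 48, 106, 115, 143, 150, 159] → cuts [3, 12, 34, 49, 107, 116, 144, 151, 160]
  LmaX (AAAAAA, off=6): starts [40, 41, 42, 43, 53, 54, 55, 56, 57, 58, 59, 88, 89, 90, 120, 121, 129, 136, 164] → cuts [46, 47, 48, 49, 59, 60, 61, 62, 63, 64, 65, 94, 95, 96, 126, 127, 135, 142, 170]

Pooled cuts: [3, 12, 34, 46, 47, 48, 49, 59, 60, 61, 62, 63, 64, 65, 94, 95, 96, 107, 116, 126, 127, 135, 142, 144, 151, 160, 170]

Fragments:
  3→12: 9 bp
  12→34: 22 bp
  34→46: 12 bp
  46→47: 1 bp
  47→48: 1 bp
  48→49: 1 bp
  49→59: 10 bp
  59→60: 1 bp
  60→61: 1 bp
  61→62: 1 bp
  62→63: 1 bp
  63→64: 1 bp
  64→65: 1 bp
  65→94: 29 bp
  94→95: 1 bp
  95→96: 1 bp
  96→107: 11 bp
  107→116: 9 bp
  116→126: 10 bp
  126→127: 1 bp
  127→135: 8 bp
  135→142: 7 bp
  142→144: 2 bp
  144→151: 7 bp
  151→160: 9 bp
  160→170: 10 bp
  170→3 (wrap): 177-170+3 = 10 bp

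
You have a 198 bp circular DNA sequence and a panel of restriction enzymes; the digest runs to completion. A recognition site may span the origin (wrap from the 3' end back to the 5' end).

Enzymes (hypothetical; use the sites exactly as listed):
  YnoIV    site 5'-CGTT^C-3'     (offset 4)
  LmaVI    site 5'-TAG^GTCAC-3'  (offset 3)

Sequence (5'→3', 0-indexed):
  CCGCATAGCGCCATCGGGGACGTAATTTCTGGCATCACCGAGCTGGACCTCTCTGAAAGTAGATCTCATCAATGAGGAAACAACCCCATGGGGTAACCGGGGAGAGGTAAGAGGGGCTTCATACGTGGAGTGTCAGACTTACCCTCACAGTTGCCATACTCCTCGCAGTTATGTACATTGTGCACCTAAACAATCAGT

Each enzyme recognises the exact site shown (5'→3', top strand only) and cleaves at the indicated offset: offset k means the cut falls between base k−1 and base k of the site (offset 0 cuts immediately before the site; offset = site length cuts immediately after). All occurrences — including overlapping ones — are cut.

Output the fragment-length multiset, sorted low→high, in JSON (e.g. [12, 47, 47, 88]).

Scan for sites:
  YnoIV (CGTTC, off=4): no sites
  LmaVI (TAGGTCAC, off=3): no sites

All cut coordinates (distinct, sorted): ∅

Fragments:
  no cuts → one circular fragment of 198 bp

[198]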